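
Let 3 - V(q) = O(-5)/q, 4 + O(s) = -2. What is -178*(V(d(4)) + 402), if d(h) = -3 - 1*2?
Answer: -359382/5 ≈ -71876.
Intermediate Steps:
O(s) = -6 (O(s) = -4 - 2 = -6)
d(h) = -5 (d(h) = -3 - 2 = -5)
V(q) = 3 + 6/q (V(q) = 3 - (-6)/q = 3 + 6/q)
-178*(V(d(4)) + 402) = -178*((3 + 6/(-5)) + 402) = -178*((3 + 6*(-⅕)) + 402) = -178*((3 - 6/5) + 402) = -178*(9/5 + 402) = -178*2019/5 = -359382/5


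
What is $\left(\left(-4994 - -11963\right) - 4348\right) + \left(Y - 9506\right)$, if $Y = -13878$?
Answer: $-20763$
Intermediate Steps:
$\left(\left(-4994 - -11963\right) - 4348\right) + \left(Y - 9506\right) = \left(\left(-4994 - -11963\right) - 4348\right) - 23384 = \left(\left(-4994 + 11963\right) - 4348\right) - 23384 = \left(6969 - 4348\right) - 23384 = 2621 - 23384 = -20763$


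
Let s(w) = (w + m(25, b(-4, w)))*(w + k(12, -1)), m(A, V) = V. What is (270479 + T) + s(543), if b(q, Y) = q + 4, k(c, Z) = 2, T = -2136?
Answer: 564278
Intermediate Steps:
b(q, Y) = 4 + q
s(w) = w*(2 + w) (s(w) = (w + (4 - 4))*(w + 2) = (w + 0)*(2 + w) = w*(2 + w))
(270479 + T) + s(543) = (270479 - 2136) + 543*(2 + 543) = 268343 + 543*545 = 268343 + 295935 = 564278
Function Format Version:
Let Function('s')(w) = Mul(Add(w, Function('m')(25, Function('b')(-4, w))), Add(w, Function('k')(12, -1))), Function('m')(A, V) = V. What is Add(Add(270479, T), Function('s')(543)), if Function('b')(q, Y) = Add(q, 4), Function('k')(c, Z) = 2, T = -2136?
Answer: 564278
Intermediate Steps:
Function('b')(q, Y) = Add(4, q)
Function('s')(w) = Mul(w, Add(2, w)) (Function('s')(w) = Mul(Add(w, Add(4, -4)), Add(w, 2)) = Mul(Add(w, 0), Add(2, w)) = Mul(w, Add(2, w)))
Add(Add(270479, T), Function('s')(543)) = Add(Add(270479, -2136), Mul(543, Add(2, 543))) = Add(268343, Mul(543, 545)) = Add(268343, 295935) = 564278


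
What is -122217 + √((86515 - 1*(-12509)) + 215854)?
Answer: -122217 + √314878 ≈ -1.2166e+5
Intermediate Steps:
-122217 + √((86515 - 1*(-12509)) + 215854) = -122217 + √((86515 + 12509) + 215854) = -122217 + √(99024 + 215854) = -122217 + √314878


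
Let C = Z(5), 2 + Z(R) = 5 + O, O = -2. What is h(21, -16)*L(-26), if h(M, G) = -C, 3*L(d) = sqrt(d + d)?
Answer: -2*I*sqrt(13)/3 ≈ -2.4037*I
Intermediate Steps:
Z(R) = 1 (Z(R) = -2 + (5 - 2) = -2 + 3 = 1)
C = 1
L(d) = sqrt(2)*sqrt(d)/3 (L(d) = sqrt(d + d)/3 = sqrt(2*d)/3 = (sqrt(2)*sqrt(d))/3 = sqrt(2)*sqrt(d)/3)
h(M, G) = -1 (h(M, G) = -1*1 = -1)
h(21, -16)*L(-26) = -sqrt(2)*sqrt(-26)/3 = -sqrt(2)*I*sqrt(26)/3 = -2*I*sqrt(13)/3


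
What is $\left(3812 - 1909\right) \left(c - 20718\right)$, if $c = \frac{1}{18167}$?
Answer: $- \frac{716258571215}{18167} \approx -3.9426 \cdot 10^{7}$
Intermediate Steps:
$c = \frac{1}{18167} \approx 5.5045 \cdot 10^{-5}$
$\left(3812 - 1909\right) \left(c - 20718\right) = \left(3812 - 1909\right) \left(\frac{1}{18167} - 20718\right) = 1903 \left(- \frac{376383905}{18167}\right) = - \frac{716258571215}{18167}$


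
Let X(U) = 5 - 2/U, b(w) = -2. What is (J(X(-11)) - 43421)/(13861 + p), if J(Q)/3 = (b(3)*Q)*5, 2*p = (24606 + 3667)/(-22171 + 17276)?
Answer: -426613490/135670917 ≈ -3.1445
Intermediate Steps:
X(U) = 5 - 2/U
p = -28273/9790 (p = ((24606 + 3667)/(-22171 + 17276))/2 = (28273/(-4895))/2 = (28273*(-1/4895))/2 = (½)*(-28273/4895) = -28273/9790 ≈ -2.8879)
J(Q) = -30*Q (J(Q) = 3*(-2*Q*5) = 3*(-10*Q) = -30*Q)
(J(X(-11)) - 43421)/(13861 + p) = (-30*(5 - 2/(-11)) - 43421)/(13861 - 28273/9790) = (-30*(5 - 2*(-1/11)) - 43421)/(135670917/9790) = (-30*(5 + 2/11) - 43421)*(9790/135670917) = (-30*57/11 - 43421)*(9790/135670917) = (-1710/11 - 43421)*(9790/135670917) = -479341/11*9790/135670917 = -426613490/135670917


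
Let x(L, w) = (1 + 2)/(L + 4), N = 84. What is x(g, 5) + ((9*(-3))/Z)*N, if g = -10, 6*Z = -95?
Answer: 27121/190 ≈ 142.74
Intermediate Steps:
Z = -95/6 (Z = (1/6)*(-95) = -95/6 ≈ -15.833)
x(L, w) = 3/(4 + L)
x(g, 5) + ((9*(-3))/Z)*N = 3/(4 - 10) + ((9*(-3))/(-95/6))*84 = 3/(-6) - 27*(-6/95)*84 = 3*(-1/6) + (162/95)*84 = -1/2 + 13608/95 = 27121/190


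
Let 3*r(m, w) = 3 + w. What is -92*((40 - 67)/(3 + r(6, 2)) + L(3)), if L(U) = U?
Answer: 1794/7 ≈ 256.29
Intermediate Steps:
r(m, w) = 1 + w/3 (r(m, w) = (3 + w)/3 = 1 + w/3)
-92*((40 - 67)/(3 + r(6, 2)) + L(3)) = -92*((40 - 67)/(3 + (1 + (1/3)*2)) + 3) = -92*(-27/(3 + (1 + 2/3)) + 3) = -92*(-27/(3 + 5/3) + 3) = -92*(-27/14/3 + 3) = -92*(-27*3/14 + 3) = -92*(-81/14 + 3) = -92*(-39/14) = 1794/7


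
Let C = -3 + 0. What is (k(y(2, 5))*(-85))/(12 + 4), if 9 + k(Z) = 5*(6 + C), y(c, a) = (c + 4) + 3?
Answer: -255/8 ≈ -31.875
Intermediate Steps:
C = -3
y(c, a) = 7 + c (y(c, a) = (4 + c) + 3 = 7 + c)
k(Z) = 6 (k(Z) = -9 + 5*(6 - 3) = -9 + 5*3 = -9 + 15 = 6)
(k(y(2, 5))*(-85))/(12 + 4) = (6*(-85))/(12 + 4) = -510/16 = -510*1/16 = -255/8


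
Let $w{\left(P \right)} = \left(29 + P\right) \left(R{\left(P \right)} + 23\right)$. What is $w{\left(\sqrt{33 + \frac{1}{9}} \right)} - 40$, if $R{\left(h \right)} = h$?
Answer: $\frac{5941}{9} + \frac{52 \sqrt{298}}{3} \approx 959.33$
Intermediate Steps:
$w{\left(P \right)} = \left(23 + P\right) \left(29 + P\right)$ ($w{\left(P \right)} = \left(29 + P\right) \left(P + 23\right) = \left(29 + P\right) \left(23 + P\right) = \left(23 + P\right) \left(29 + P\right)$)
$w{\left(\sqrt{33 + \frac{1}{9}} \right)} - 40 = \left(667 + \left(\sqrt{33 + \frac{1}{9}}\right)^{2} + 52 \sqrt{33 + \frac{1}{9}}\right) - 40 = \left(667 + \left(\sqrt{\frac{298}{9}}\right)^{2} + 52 \sqrt{\frac{298}{9}}\right) - 40 = \left(667 + \left(\frac{\sqrt{298}}{3}\right)^{2} + 52 \frac{\sqrt{298}}{3}\right) - 40 = \left(667 + \frac{298}{9} + \frac{52 \sqrt{298}}{3}\right) - 40 = \left(\frac{6301}{9} + \frac{52 \sqrt{298}}{3}\right) - 40 = \frac{5941}{9} + \frac{52 \sqrt{298}}{3}$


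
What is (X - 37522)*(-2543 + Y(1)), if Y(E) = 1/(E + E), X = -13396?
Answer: 129459015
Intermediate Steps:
Y(E) = 1/(2*E)
(X - 37522)*(-2543 + Y(1)) = (-13396 - 37522)*(-2543 + (1/2)/1) = -50918*(-2543 + (1/2)*1) = -50918*(-2543 + 1/2) = -50918*(-5085/2) = 129459015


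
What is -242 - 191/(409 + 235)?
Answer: -156039/644 ≈ -242.30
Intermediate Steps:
-242 - 191/(409 + 235) = -242 - 191/644 = -156039/644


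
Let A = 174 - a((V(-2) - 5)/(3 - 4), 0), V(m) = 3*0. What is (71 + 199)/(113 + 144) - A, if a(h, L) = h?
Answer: -43163/257 ≈ -167.95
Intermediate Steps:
V(m) = 0
A = 169 (A = 174 - (0 - 5)/(3 - 4) = 174 - (-5)/(-1) = 174 - (-5)*(-1) = 174 - 1*5 = 174 - 5 = 169)
(71 + 199)/(113 + 144) - A = (71 + 199)/(113 + 144) - 1*169 = 270/257 - 169 = -43163/257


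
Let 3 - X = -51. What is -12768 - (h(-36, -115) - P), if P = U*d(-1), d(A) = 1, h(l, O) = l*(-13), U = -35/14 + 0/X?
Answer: -26477/2 ≈ -13239.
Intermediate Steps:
X = 54 (X = 3 - 1*(-51) = 3 + 51 = 54)
U = -5/2 (U = -35/14 + 0/54 = -35*1/14 + 0*(1/54) = -5/2 + 0 = -5/2 ≈ -2.5000)
h(l, O) = -13*l
P = -5/2 (P = -5/2*1 = -5/2 ≈ -2.5000)
-12768 - (h(-36, -115) - P) = -12768 - (-13*(-36) - 1*(-5/2)) = -12768 - (468 + 5/2) = -12768 - 1*941/2 = -12768 - 941/2 = -26477/2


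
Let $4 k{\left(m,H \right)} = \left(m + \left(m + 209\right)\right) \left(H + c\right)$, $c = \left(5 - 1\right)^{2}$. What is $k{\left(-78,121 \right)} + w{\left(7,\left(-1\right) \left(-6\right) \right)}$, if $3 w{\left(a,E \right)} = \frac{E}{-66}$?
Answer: $\frac{239609}{132} \approx 1815.2$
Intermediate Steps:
$w{\left(a,E \right)} = - \frac{E}{198}$ ($w{\left(a,E \right)} = \frac{E \frac{1}{-66}}{3} = \frac{E \left(- \frac{1}{66}\right)}{3} = \frac{\left(- \frac{1}{66}\right) E}{3} = - \frac{E}{198}$)
$c = 16$ ($c = 4^{2} = 16$)
$k{\left(m,H \right)} = \frac{\left(16 + H\right) \left(209 + 2 m\right)}{4}$ ($k{\left(m,H \right)} = \frac{\left(m + \left(m + 209\right)\right) \left(H + 16\right)}{4} = \frac{\left(m + \left(209 + m\right)\right) \left(16 + H\right)}{4} = \frac{\left(209 + 2 m\right) \left(16 + H\right)}{4} = \frac{\left(16 + H\right) \left(209 + 2 m\right)}{4}$)
$k{\left(-78,121 \right)} + w{\left(7,\left(-1\right) \left(-6\right) \right)} = \left(836 + 8 \left(-78\right) + \frac{209}{4} \cdot 121 + \frac{1}{2} \cdot 121 \left(-78\right)\right) - \frac{\left(-1\right) \left(-6\right)}{198} = \left(836 - 624 + \frac{25289}{4} - 4719\right) - \frac{1}{33} = \frac{7261}{4} - \frac{1}{33} = \frac{239609}{132}$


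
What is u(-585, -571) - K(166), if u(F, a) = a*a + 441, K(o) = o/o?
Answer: 326481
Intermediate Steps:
K(o) = 1
u(F, a) = 441 + a**2 (u(F, a) = a**2 + 441 = 441 + a**2)
u(-585, -571) - K(166) = (441 + (-571)**2) - 1*1 = (441 + 326041) - 1 = 326482 - 1 = 326481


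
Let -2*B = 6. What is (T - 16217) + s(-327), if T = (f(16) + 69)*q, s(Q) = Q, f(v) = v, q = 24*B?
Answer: -22664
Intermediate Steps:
B = -3 (B = -½*6 = -3)
q = -72 (q = 24*(-3) = -72)
T = -6120 (T = (16 + 69)*(-72) = 85*(-72) = -6120)
(T - 16217) + s(-327) = (-6120 - 16217) - 327 = -22337 - 327 = -22664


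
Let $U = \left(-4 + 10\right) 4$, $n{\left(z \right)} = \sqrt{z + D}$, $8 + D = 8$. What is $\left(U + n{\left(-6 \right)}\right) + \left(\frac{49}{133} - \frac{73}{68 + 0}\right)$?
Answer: $\frac{30097}{1292} + i \sqrt{6} \approx 23.295 + 2.4495 i$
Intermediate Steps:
$D = 0$ ($D = -8 + 8 = 0$)
$n{\left(z \right)} = \sqrt{z}$ ($n{\left(z \right)} = \sqrt{z + 0} = \sqrt{z}$)
$U = 24$ ($U = 6 \cdot 4 = 24$)
$\left(U + n{\left(-6 \right)}\right) + \left(\frac{49}{133} - \frac{73}{68 + 0}\right) = \left(24 + \sqrt{-6}\right) + \left(\frac{49}{133} - \frac{73}{68 + 0}\right) = \left(24 + i \sqrt{6}\right) + \left(49 \cdot \frac{1}{133} - \frac{73}{68}\right) = \left(24 + i \sqrt{6}\right) + \left(\frac{7}{19} - \frac{73}{68}\right) = \left(24 + i \sqrt{6}\right) - \frac{911}{1292} = \frac{30097}{1292} + i \sqrt{6}$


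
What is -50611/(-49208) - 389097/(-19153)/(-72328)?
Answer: 2190380615789/2130242282446 ≈ 1.0282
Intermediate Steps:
-50611/(-49208) - 389097/(-19153)/(-72328) = -50611*(-1/49208) - 389097*(-1/19153)*(-1/72328) = 50611/49208 + (389097/19153)*(-1/72328) = 50611/49208 - 389097/1385298184 = 2190380615789/2130242282446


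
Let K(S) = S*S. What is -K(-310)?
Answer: -96100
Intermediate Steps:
K(S) = S**2
-K(-310) = -1*(-310)**2 = -1*96100 = -96100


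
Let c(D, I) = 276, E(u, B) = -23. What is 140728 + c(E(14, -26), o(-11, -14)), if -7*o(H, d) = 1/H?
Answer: 141004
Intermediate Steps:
o(H, d) = -1/(7*H)
140728 + c(E(14, -26), o(-11, -14)) = 140728 + 276 = 141004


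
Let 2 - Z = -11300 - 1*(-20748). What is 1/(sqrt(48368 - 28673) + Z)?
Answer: -9446/89207221 - sqrt(19695)/89207221 ≈ -0.00010746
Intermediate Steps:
Z = -9446 (Z = 2 - (-11300 - 1*(-20748)) = 2 - (-11300 + 20748) = 2 - 1*9448 = 2 - 9448 = -9446)
1/(sqrt(48368 - 28673) + Z) = 1/(sqrt(48368 - 28673) - 9446) = 1/(sqrt(19695) - 9446) = 1/(-9446 + sqrt(19695))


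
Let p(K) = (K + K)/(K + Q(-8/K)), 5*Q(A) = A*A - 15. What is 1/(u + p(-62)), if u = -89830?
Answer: -312309/28054121650 ≈ -1.1132e-5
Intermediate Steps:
Q(A) = -3 + A**2/5 (Q(A) = (A*A - 15)/5 = (A**2 - 15)/5 = (-15 + A**2)/5 = -3 + A**2/5)
p(K) = 2*K/(-3 + K + 64/(5*K**2)) (p(K) = (K + K)/(K + (-3 + (-8/K)**2/5)) = (2*K)/(K + (-3 + (64/K**2)/5)) = (2*K)/(K + (-3 + 64/(5*K**2))) = (2*K)/(-3 + K + 64/(5*K**2)) = 2*K/(-3 + K + 64/(5*K**2)))
1/(u + p(-62)) = 1/(-89830 + 10*(-62)**3/(64 - 15*(-62)**2 + 5*(-62)**3)) = 1/(-89830 + 10*(-238328)/(64 - 15*3844 + 5*(-238328))) = 1/(-89830 + 10*(-238328)/(64 - 57660 - 1191640)) = 1/(-89830 + 10*(-238328)/(-1249236)) = 1/(-89830 + 10*(-238328)*(-1/1249236)) = 1/(-89830 + 595820/312309) = 1/(-28054121650/312309) = -312309/28054121650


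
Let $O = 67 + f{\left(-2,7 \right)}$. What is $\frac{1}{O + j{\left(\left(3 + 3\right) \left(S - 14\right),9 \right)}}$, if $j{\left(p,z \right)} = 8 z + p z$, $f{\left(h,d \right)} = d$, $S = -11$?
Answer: $- \frac{1}{1204} \approx -0.00083056$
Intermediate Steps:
$O = 74$ ($O = 67 + 7 = 74$)
$\frac{1}{O + j{\left(\left(3 + 3\right) \left(S - 14\right),9 \right)}} = \frac{1}{74 + 9 \left(8 + \left(3 + 3\right) \left(-11 - 14\right)\right)} = \frac{1}{74 + 9 \left(8 + 6 \left(-25\right)\right)} = \frac{1}{74 + 9 \left(8 - 150\right)} = \frac{1}{74 + 9 \left(-142\right)} = \frac{1}{74 - 1278} = \frac{1}{-1204} = - \frac{1}{1204}$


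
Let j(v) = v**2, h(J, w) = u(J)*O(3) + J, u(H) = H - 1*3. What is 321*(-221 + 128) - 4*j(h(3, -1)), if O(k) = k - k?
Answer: -29889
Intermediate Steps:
O(k) = 0
u(H) = -3 + H (u(H) = H - 3 = -3 + H)
h(J, w) = J (h(J, w) = (-3 + J)*0 + J = 0 + J = J)
321*(-221 + 128) - 4*j(h(3, -1)) = 321*(-221 + 128) - 4*3**2 = 321*(-93) - 4*9 = -29853 - 36 = -29889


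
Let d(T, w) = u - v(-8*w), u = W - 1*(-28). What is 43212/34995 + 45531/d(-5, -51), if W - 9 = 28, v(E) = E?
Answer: -526178543/4001095 ≈ -131.51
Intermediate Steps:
W = 37 (W = 9 + 28 = 37)
u = 65 (u = 37 - 1*(-28) = 37 + 28 = 65)
d(T, w) = 65 + 8*w (d(T, w) = 65 - (-8)*w = 65 + 8*w)
43212/34995 + 45531/d(-5, -51) = 43212/34995 + 45531/(65 + 8*(-51)) = 43212*(1/34995) + 45531/(65 - 408) = 14404/11665 + 45531/(-343) = 14404/11665 + 45531*(-1/343) = 14404/11665 - 45531/343 = -526178543/4001095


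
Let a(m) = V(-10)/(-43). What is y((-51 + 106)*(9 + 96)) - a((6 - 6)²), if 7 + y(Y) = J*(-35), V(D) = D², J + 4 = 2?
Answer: 2809/43 ≈ 65.326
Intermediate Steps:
J = -2 (J = -4 + 2 = -2)
y(Y) = 63 (y(Y) = -7 - 2*(-35) = -7 + 70 = 63)
a(m) = -100/43 (a(m) = (-10)²/(-43) = 100*(-1/43) = -100/43)
y((-51 + 106)*(9 + 96)) - a((6 - 6)²) = 63 - 1*(-100/43) = 63 + 100/43 = 2809/43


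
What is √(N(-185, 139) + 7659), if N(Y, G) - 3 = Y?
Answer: √7477 ≈ 86.470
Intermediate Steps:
N(Y, G) = 3 + Y
√(N(-185, 139) + 7659) = √((3 - 185) + 7659) = √(-182 + 7659) = √7477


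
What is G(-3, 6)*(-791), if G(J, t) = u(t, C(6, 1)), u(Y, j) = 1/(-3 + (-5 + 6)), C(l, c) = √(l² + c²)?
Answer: 791/2 ≈ 395.50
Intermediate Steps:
C(l, c) = √(c² + l²)
u(Y, j) = -½ (u(Y, j) = 1/(-3 + 1) = 1/(-2) = -½)
G(J, t) = -½
G(-3, 6)*(-791) = -½*(-791) = 791/2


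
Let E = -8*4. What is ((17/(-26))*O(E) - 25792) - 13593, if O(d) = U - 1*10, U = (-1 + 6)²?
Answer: -1024265/26 ≈ -39395.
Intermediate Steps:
U = 25 (U = 5² = 25)
E = -32
O(d) = 15 (O(d) = 25 - 1*10 = 25 - 10 = 15)
((17/(-26))*O(E) - 25792) - 13593 = ((17/(-26))*15 - 25792) - 13593 = ((17*(-1/26))*15 - 25792) - 13593 = (-17/26*15 - 25792) - 13593 = (-255/26 - 25792) - 13593 = -670847/26 - 13593 = -1024265/26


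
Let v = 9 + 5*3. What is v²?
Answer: 576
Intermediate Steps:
v = 24 (v = 9 + 15 = 24)
v² = 24² = 576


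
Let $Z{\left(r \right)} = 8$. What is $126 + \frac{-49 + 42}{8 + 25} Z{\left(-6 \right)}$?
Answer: $\frac{4102}{33} \approx 124.3$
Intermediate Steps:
$126 + \frac{-49 + 42}{8 + 25} Z{\left(-6 \right)} = 126 + \frac{-49 + 42}{8 + 25} \cdot 8 = 126 + - \frac{7}{33} \cdot 8 = 126 + \left(-7\right) \frac{1}{33} \cdot 8 = 126 - \frac{56}{33} = \frac{4102}{33}$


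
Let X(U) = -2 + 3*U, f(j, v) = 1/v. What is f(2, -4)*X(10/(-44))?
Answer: 59/88 ≈ 0.67045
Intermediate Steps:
f(2, -4)*X(10/(-44)) = (-2 + 3*(10/(-44)))/(-4) = -(-2 + 3*(10*(-1/44)))/4 = -(-2 + 3*(-5/22))/4 = -(-2 - 15/22)/4 = -¼*(-59/22) = 59/88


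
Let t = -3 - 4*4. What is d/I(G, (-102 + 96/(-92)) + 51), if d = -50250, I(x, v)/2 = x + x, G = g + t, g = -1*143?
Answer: 8375/108 ≈ 77.546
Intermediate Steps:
g = -143
t = -19 (t = -3 - 16 = -19)
G = -162 (G = -143 - 19 = -162)
I(x, v) = 4*x (I(x, v) = 2*(x + x) = 2*(2*x) = 4*x)
d/I(G, (-102 + 96/(-92)) + 51) = -50250/(4*(-162)) = -50250/(-648) = -50250*(-1/648) = 8375/108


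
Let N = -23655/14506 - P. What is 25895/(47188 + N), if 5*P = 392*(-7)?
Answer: 1878164350/3462231829 ≈ 0.54247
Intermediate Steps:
P = -2744/5 (P = (392*(-7))/5 = (⅕)*(-2744) = -2744/5 ≈ -548.80)
N = 39686189/72530 (N = -23655/14506 - 1*(-2744/5) = -23655*1/14506 + 2744/5 = -23655/14506 + 2744/5 = 39686189/72530 ≈ 547.17)
25895/(47188 + N) = 25895/(47188 + 39686189/72530) = 25895/(3462231829/72530) = 25895*(72530/3462231829) = 1878164350/3462231829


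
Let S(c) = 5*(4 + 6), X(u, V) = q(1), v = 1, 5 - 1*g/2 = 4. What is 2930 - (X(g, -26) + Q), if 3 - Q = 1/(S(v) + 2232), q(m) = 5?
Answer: 6668005/2282 ≈ 2922.0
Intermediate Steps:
g = 2 (g = 10 - 2*4 = 10 - 8 = 2)
X(u, V) = 5
S(c) = 50 (S(c) = 5*10 = 50)
Q = 6845/2282 (Q = 3 - 1/(50 + 2232) = 3 - 1/2282 = 6845/2282 ≈ 2.9996)
2930 - (X(g, -26) + Q) = 2930 - (5 + 6845/2282) = 2930 - 1*18255/2282 = 2930 - 18255/2282 = 6668005/2282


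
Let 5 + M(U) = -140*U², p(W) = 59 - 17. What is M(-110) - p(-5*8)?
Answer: -1694047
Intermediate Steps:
p(W) = 42
M(U) = -5 - 140*U²
M(-110) - p(-5*8) = (-5 - 140*(-110)²) - 1*42 = (-5 - 140*12100) - 42 = (-5 - 1694000) - 42 = -1694005 - 42 = -1694047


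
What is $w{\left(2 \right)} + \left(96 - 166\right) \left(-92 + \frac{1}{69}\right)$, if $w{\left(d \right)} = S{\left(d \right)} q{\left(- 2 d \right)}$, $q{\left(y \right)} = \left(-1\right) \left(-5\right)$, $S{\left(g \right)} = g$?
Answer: $\frac{444980}{69} \approx 6449.0$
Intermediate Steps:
$q{\left(y \right)} = 5$
$w{\left(d \right)} = 5 d$ ($w{\left(d \right)} = d 5 = 5 d$)
$w{\left(2 \right)} + \left(96 - 166\right) \left(-92 + \frac{1}{69}\right) = 5 \cdot 2 + \left(96 - 166\right) \left(-92 + \frac{1}{69}\right) = 10 + \left(96 - 166\right) \left(-92 + \frac{1}{69}\right) = 10 - - \frac{444290}{69} = 10 + \frac{444290}{69} = \frac{444980}{69}$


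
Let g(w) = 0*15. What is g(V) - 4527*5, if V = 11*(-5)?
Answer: -22635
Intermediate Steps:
V = -55
g(w) = 0
g(V) - 4527*5 = 0 - 4527*5 = 0 - 1*22635 = 0 - 22635 = -22635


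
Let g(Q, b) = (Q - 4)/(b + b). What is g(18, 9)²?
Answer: 49/81 ≈ 0.60494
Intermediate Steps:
g(Q, b) = (-4 + Q)/(2*b) (g(Q, b) = (-4 + Q)/((2*b)) = (-4 + Q)*(1/(2*b)) = (-4 + Q)/(2*b))
g(18, 9)² = ((½)*(-4 + 18)/9)² = ((½)*(⅑)*14)² = (7/9)² = 49/81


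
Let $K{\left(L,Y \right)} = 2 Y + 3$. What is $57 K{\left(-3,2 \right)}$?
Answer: $399$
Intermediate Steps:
$K{\left(L,Y \right)} = 3 + 2 Y$
$57 K{\left(-3,2 \right)} = 57 \left(3 + 2 \cdot 2\right) = 57 \left(3 + 4\right) = 57 \cdot 7 = 399$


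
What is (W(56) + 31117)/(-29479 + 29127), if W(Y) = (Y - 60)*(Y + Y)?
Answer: -30669/352 ≈ -87.128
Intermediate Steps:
W(Y) = 2*Y*(-60 + Y) (W(Y) = (-60 + Y)*(2*Y) = 2*Y*(-60 + Y))
(W(56) + 31117)/(-29479 + 29127) = (2*56*(-60 + 56) + 31117)/(-29479 + 29127) = (2*56*(-4) + 31117)/(-352) = (-448 + 31117)*(-1/352) = 30669*(-1/352) = -30669/352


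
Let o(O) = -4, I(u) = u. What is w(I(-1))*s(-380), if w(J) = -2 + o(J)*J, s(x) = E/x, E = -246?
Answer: 123/95 ≈ 1.2947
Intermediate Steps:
s(x) = -246/x
w(J) = -2 - 4*J
w(I(-1))*s(-380) = (-2 - 4*(-1))*(-246/(-380)) = (-2 + 4)*(-246*(-1/380)) = 2*(123/190) = 123/95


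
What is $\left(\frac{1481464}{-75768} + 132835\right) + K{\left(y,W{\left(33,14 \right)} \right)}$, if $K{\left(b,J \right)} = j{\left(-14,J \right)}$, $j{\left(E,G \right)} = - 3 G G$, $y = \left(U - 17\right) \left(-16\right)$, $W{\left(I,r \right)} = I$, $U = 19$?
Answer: $\frac{1226953345}{9471} \approx 1.2955 \cdot 10^{5}$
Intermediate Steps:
$y = -32$ ($y = \left(19 - 17\right) \left(-16\right) = 2 \left(-16\right) = -32$)
$j{\left(E,G \right)} = - 3 G^{2}$
$K{\left(b,J \right)} = - 3 J^{2}$
$\left(\frac{1481464}{-75768} + 132835\right) + K{\left(y,W{\left(33,14 \right)} \right)} = \left(\frac{1481464}{-75768} + 132835\right) - 3 \cdot 33^{2} = \left(1481464 \left(- \frac{1}{75768}\right) + 132835\right) - 3267 = \left(- \frac{185183}{9471} + 132835\right) - 3267 = \frac{1257895102}{9471} - 3267 = \frac{1226953345}{9471}$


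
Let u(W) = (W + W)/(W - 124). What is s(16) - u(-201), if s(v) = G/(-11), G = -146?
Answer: 43028/3575 ≈ 12.036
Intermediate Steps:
s(v) = 146/11 (s(v) = -146/(-11) = -146*(-1/11) = 146/11)
u(W) = 2*W/(-124 + W) (u(W) = (2*W)/(-124 + W) = 2*W/(-124 + W))
s(16) - u(-201) = 146/11 - 2*(-201)/(-124 - 201) = 146/11 - 2*(-201)/(-325) = 146/11 - 2*(-201)*(-1)/325 = 146/11 - 1*402/325 = 146/11 - 402/325 = 43028/3575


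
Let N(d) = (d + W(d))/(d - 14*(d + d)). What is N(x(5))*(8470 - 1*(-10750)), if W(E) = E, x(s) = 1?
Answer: -38440/27 ≈ -1423.7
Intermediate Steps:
N(d) = -2/27 (N(d) = (d + d)/(d - 14*(d + d)) = (2*d)/(d - 28*d) = (2*d)/((-27*d)) = (2*d)*(-1/(27*d)) = -2/27)
N(x(5))*(8470 - 1*(-10750)) = -2*(8470 - 1*(-10750))/27 = -2*(8470 + 10750)/27 = -2/27*19220 = -38440/27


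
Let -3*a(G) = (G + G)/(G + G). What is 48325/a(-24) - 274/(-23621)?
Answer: -3424454201/23621 ≈ -1.4498e+5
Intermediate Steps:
a(G) = -⅓ (a(G) = -(G + G)/(3*(G + G)) = -2*G/(3*(2*G)) = -2*G*1/(2*G)/3 = -⅓*1 = -⅓)
48325/a(-24) - 274/(-23621) = 48325/(-⅓) - 274/(-23621) = 48325*(-3) - 274*(-1/23621) = -144975 + 274/23621 = -3424454201/23621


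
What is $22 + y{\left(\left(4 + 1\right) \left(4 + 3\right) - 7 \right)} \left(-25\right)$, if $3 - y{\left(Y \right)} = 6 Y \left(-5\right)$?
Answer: $-21053$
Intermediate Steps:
$y{\left(Y \right)} = 3 + 30 Y$ ($y{\left(Y \right)} = 3 - 6 Y \left(-5\right) = 3 - - 30 Y = 3 + 30 Y$)
$22 + y{\left(\left(4 + 1\right) \left(4 + 3\right) - 7 \right)} \left(-25\right) = 22 + \left(3 + 30 \left(\left(4 + 1\right) \left(4 + 3\right) - 7\right)\right) \left(-25\right) = 22 + \left(3 + 30 \left(5 \cdot 7 - 7\right)\right) \left(-25\right) = 22 + \left(3 + 30 \left(35 - 7\right)\right) \left(-25\right) = 22 + \left(3 + 30 \cdot 28\right) \left(-25\right) = 22 + \left(3 + 840\right) \left(-25\right) = 22 + 843 \left(-25\right) = 22 - 21075 = -21053$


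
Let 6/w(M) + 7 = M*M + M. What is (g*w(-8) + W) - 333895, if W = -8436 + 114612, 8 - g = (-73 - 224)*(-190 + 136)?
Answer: -1607773/7 ≈ -2.2968e+5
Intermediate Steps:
w(M) = 6/(-7 + M + M²) (w(M) = 6/(-7 + (M*M + M)) = 6/(-7 + (M² + M)) = 6/(-7 + (M + M²)) = 6/(-7 + M + M²))
g = -16030 (g = 8 - (-73 - 224)*(-190 + 136) = 8 - (-297)*(-54) = 8 - 1*16038 = 8 - 16038 = -16030)
W = 106176
(g*w(-8) + W) - 333895 = (-96180/(-7 - 8 + (-8)²) + 106176) - 333895 = (-96180/(-7 - 8 + 64) + 106176) - 333895 = (-96180/49 + 106176) - 333895 = (-16030*6/49 + 106176) - 333895 = (-13740/7 + 106176) - 333895 = 729492/7 - 333895 = -1607773/7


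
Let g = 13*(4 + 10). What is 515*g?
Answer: 93730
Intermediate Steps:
g = 182 (g = 13*14 = 182)
515*g = 515*182 = 93730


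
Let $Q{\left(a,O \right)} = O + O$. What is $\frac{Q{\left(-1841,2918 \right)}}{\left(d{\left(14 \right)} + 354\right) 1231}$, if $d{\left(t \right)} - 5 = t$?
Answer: $\frac{5836}{459163} \approx 0.01271$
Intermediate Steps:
$d{\left(t \right)} = 5 + t$
$Q{\left(a,O \right)} = 2 O$
$\frac{Q{\left(-1841,2918 \right)}}{\left(d{\left(14 \right)} + 354\right) 1231} = \frac{2 \cdot 2918}{\left(\left(5 + 14\right) + 354\right) 1231} = \frac{5836}{\left(19 + 354\right) 1231} = \frac{5836}{373 \cdot 1231} = \frac{5836}{459163}$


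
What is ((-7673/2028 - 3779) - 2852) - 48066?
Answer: -110933189/2028 ≈ -54701.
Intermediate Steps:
((-7673/2028 - 3779) - 2852) - 48066 = (-7671485/2028 - 2852) - 48066 = -13455341/2028 - 48066 = -110933189/2028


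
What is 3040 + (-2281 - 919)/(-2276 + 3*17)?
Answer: 270688/89 ≈ 3041.4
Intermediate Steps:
3040 + (-2281 - 919)/(-2276 + 3*17) = 3040 - 3200/(-2276 + 51) = 3040 - 3200/(-2225) = 3040 - 3200*(-1/2225) = 3040 + 128/89 = 270688/89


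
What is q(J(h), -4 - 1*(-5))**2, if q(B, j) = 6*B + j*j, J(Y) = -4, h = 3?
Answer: 529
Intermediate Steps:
q(B, j) = j**2 + 6*B (q(B, j) = 6*B + j**2 = j**2 + 6*B)
q(J(h), -4 - 1*(-5))**2 = ((-4 - 1*(-5))**2 + 6*(-4))**2 = ((-4 + 5)**2 - 24)**2 = (1**2 - 24)**2 = (1 - 24)**2 = (-23)**2 = 529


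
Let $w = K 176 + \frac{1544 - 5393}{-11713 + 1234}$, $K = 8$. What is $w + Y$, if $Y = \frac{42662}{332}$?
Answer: $\frac{10736555}{6986} \approx 1536.9$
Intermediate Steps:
$Y = \frac{257}{2}$ ($Y = 42662 \cdot \frac{1}{332} = \frac{257}{2} \approx 128.5$)
$w = \frac{4919427}{3493}$ ($w = 8 \cdot 176 + \frac{1544 - 5393}{-11713 + 1234} = 1408 - \frac{3849}{-10479} = 1408 - - \frac{1283}{3493} = 1408 + \frac{1283}{3493} = \frac{4919427}{3493} \approx 1408.4$)
$w + Y = \frac{4919427}{3493} + \frac{257}{2} = \frac{10736555}{6986}$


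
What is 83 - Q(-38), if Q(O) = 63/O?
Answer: 3217/38 ≈ 84.658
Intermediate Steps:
83 - Q(-38) = 83 - 63/(-38) = 83 - 63*(-1)/38 = 83 - 1*(-63/38) = 83 + 63/38 = 3217/38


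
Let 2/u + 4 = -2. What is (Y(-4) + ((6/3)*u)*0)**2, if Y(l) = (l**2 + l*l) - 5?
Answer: 729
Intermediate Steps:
u = -1/3 (u = 2/(-4 - 2) = 2/(-6) = 2*(-1/6) = -1/3 ≈ -0.33333)
Y(l) = -5 + 2*l**2 (Y(l) = (l**2 + l**2) - 5 = 2*l**2 - 5 = -5 + 2*l**2)
(Y(-4) + ((6/3)*u)*0)**2 = ((-5 + 2*(-4)**2) + ((6/3)*(-1/3))*0)**2 = ((-5 + 2*16) + ((6*(1/3))*(-1/3))*0)**2 = ((-5 + 32) + (2*(-1/3))*0)**2 = (27 - 2/3*0)**2 = (27 + 0)**2 = 27**2 = 729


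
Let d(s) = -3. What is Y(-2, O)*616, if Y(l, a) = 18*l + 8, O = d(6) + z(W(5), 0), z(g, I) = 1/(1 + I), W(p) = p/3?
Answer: -17248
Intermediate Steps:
W(p) = p/3 (W(p) = p*(⅓) = p/3)
O = -2 (O = -3 + 1/(1 + 0) = -3 + 1/1 = -3 + 1 = -2)
Y(l, a) = 8 + 18*l
Y(-2, O)*616 = (8 + 18*(-2))*616 = (8 - 36)*616 = -28*616 = -17248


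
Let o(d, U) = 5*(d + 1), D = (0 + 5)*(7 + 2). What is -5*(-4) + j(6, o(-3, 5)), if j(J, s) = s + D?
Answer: 55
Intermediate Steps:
D = 45 (D = 5*9 = 45)
o(d, U) = 5 + 5*d (o(d, U) = 5*(1 + d) = 5 + 5*d)
j(J, s) = 45 + s (j(J, s) = s + 45 = 45 + s)
-5*(-4) + j(6, o(-3, 5)) = -5*(-4) + (45 + (5 + 5*(-3))) = 20 + (45 + (5 - 15)) = 20 + (45 - 10) = 20 + 35 = 55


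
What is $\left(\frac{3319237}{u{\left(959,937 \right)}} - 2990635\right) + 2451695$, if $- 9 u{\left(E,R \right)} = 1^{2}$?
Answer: $-30412073$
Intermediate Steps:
$u{\left(E,R \right)} = - \frac{1}{9}$ ($u{\left(E,R \right)} = - \frac{1^{2}}{9} = \left(- \frac{1}{9}\right) 1 = - \frac{1}{9}$)
$\left(\frac{3319237}{u{\left(959,937 \right)}} - 2990635\right) + 2451695 = \left(\frac{3319237}{- \frac{1}{9}} - 2990635\right) + 2451695 = \left(3319237 \left(-9\right) - 2990635\right) + 2451695 = \left(-29873133 - 2990635\right) + 2451695 = -32863768 + 2451695 = -30412073$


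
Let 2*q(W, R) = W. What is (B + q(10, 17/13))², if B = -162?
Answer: 24649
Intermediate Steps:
q(W, R) = W/2
(B + q(10, 17/13))² = (-162 + (½)*10)² = (-162 + 5)² = (-157)² = 24649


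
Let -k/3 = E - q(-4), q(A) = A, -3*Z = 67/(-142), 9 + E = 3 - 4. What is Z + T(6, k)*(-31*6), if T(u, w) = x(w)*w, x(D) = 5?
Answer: -7131173/426 ≈ -16740.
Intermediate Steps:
E = -10 (E = -9 + (3 - 4) = -9 - 1 = -10)
Z = 67/426 (Z = -67/(3*(-142)) = -67*(-1)/(3*142) = -⅓*(-67/142) = 67/426 ≈ 0.15728)
k = 18 (k = -3*(-10 - 1*(-4)) = -3*(-10 + 4) = -3*(-6) = 18)
T(u, w) = 5*w
Z + T(6, k)*(-31*6) = 67/426 + (5*18)*(-31*6) = 67/426 + 90*(-186) = 67/426 - 16740 = -7131173/426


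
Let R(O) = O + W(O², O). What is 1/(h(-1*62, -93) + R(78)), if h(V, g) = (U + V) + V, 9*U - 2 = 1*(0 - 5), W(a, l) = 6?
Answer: -3/121 ≈ -0.024793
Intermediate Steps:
U = -⅓ (U = 2/9 + (1*(0 - 5))/9 = 2/9 + (1*(-5))/9 = 2/9 + (⅑)*(-5) = 2/9 - 5/9 = -⅓ ≈ -0.33333)
h(V, g) = -⅓ + 2*V (h(V, g) = (-⅓ + V) + V = -⅓ + 2*V)
R(O) = 6 + O (R(O) = O + 6 = 6 + O)
1/(h(-1*62, -93) + R(78)) = 1/((-⅓ + 2*(-1*62)) + (6 + 78)) = 1/((-⅓ + 2*(-62)) + 84) = 1/((-⅓ - 124) + 84) = 1/(-373/3 + 84) = 1/(-121/3) = -3/121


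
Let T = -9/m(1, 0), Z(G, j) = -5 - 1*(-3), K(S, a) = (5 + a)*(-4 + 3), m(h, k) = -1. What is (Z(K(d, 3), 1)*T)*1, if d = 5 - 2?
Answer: -18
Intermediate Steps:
d = 3
K(S, a) = -5 - a (K(S, a) = (5 + a)*(-1) = -5 - a)
Z(G, j) = -2 (Z(G, j) = -5 + 3 = -2)
T = 9 (T = -9/(-1) = -9*(-1) = 9)
(Z(K(d, 3), 1)*T)*1 = -2*9*1 = -18*1 = -18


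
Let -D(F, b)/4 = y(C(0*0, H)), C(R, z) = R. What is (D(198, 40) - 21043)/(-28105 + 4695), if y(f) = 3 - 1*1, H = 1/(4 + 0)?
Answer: 21051/23410 ≈ 0.89923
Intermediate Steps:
H = ¼ (H = 1/4 = ¼ ≈ 0.25000)
y(f) = 2 (y(f) = 3 - 1 = 2)
D(F, b) = -8 (D(F, b) = -4*2 = -8)
(D(198, 40) - 21043)/(-28105 + 4695) = (-8 - 21043)/(-28105 + 4695) = -21051/(-23410) = -21051*(-1/23410) = 21051/23410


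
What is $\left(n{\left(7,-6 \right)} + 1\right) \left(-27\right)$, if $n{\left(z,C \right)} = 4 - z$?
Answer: $54$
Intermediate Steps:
$\left(n{\left(7,-6 \right)} + 1\right) \left(-27\right) = \left(\left(4 - 7\right) + 1\right) \left(-27\right) = \left(-3 + 1\right) \left(-27\right) = \left(-2\right) \left(-27\right) = 54$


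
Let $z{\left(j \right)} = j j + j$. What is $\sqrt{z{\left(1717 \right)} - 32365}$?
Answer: $\sqrt{2917441} \approx 1708.1$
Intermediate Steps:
$z{\left(j \right)} = j + j^{2}$ ($z{\left(j \right)} = j^{2} + j = j + j^{2}$)
$\sqrt{z{\left(1717 \right)} - 32365} = \sqrt{1717 \left(1 + 1717\right) - 32365} = \sqrt{1717 \cdot 1718 - 32365} = \sqrt{2949806 - 32365} = \sqrt{2917441}$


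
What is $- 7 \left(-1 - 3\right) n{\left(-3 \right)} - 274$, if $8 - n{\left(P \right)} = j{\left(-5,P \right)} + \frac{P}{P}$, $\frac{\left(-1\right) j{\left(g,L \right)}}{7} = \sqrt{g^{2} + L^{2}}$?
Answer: $-78 + 196 \sqrt{34} \approx 1064.9$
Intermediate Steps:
$j{\left(g,L \right)} = - 7 \sqrt{L^{2} + g^{2}}$ ($j{\left(g,L \right)} = - 7 \sqrt{g^{2} + L^{2}} = - 7 \sqrt{L^{2} + g^{2}}$)
$n{\left(P \right)} = 7 + 7 \sqrt{25 + P^{2}}$ ($n{\left(P \right)} = 8 - \left(- 7 \sqrt{P^{2} + \left(-5\right)^{2}} + \frac{P}{P}\right) = 8 - \left(- 7 \sqrt{P^{2} + 25} + 1\right) = 8 - \left(- 7 \sqrt{25 + P^{2}} + 1\right) = 8 - \left(1 - 7 \sqrt{25 + P^{2}}\right) = 8 + \left(-1 + 7 \sqrt{25 + P^{2}}\right) = 7 + 7 \sqrt{25 + P^{2}}$)
$- 7 \left(-1 - 3\right) n{\left(-3 \right)} - 274 = - 7 \left(-1 - 3\right) \left(7 + 7 \sqrt{25 + \left(-3\right)^{2}}\right) - 274 = - 7 \left(-1 - 3\right) \left(7 + 7 \sqrt{25 + 9}\right) - 274 = \left(-7\right) \left(-4\right) \left(7 + 7 \sqrt{34}\right) - 274 = 28 \left(7 + 7 \sqrt{34}\right) - 274 = \left(196 + 196 \sqrt{34}\right) - 274 = -78 + 196 \sqrt{34}$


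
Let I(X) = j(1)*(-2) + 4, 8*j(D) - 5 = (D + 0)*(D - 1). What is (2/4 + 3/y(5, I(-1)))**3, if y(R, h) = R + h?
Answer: 166375/238328 ≈ 0.69809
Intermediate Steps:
j(D) = 5/8 + D*(-1 + D)/8 (j(D) = 5/8 + ((D + 0)*(D - 1))/8 = 5/8 + (D*(-1 + D))/8 = 5/8 + D*(-1 + D)/8)
I(X) = 11/4 (I(X) = (5/8 - 1/8*1 + (1/8)*1**2)*(-2) + 4 = (5/8 - 1/8 + (1/8)*1)*(-2) + 4 = (5/8 - 1/8 + 1/8)*(-2) + 4 = (5/8)*(-2) + 4 = -5/4 + 4 = 11/4)
(2/4 + 3/y(5, I(-1)))**3 = (2/4 + 3/(5 + 11/4))**3 = (2*(1/4) + 3/(31/4))**3 = (1/2 + 3*(4/31))**3 = (1/2 + 12/31)**3 = (55/62)**3 = 166375/238328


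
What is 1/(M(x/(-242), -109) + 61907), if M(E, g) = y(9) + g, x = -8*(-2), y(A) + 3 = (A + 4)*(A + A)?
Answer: 1/62029 ≈ 1.6121e-5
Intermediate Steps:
y(A) = -3 + 2*A*(4 + A) (y(A) = -3 + (A + 4)*(A + A) = -3 + (4 + A)*(2*A) = -3 + 2*A*(4 + A))
x = 16
M(E, g) = 231 + g (M(E, g) = (-3 + 2*9**2 + 8*9) + g = (-3 + 2*81 + 72) + g = (-3 + 162 + 72) + g = 231 + g)
1/(M(x/(-242), -109) + 61907) = 1/((231 - 109) + 61907) = 1/(122 + 61907) = 1/62029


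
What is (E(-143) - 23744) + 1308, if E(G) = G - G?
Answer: -22436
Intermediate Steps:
E(G) = 0
(E(-143) - 23744) + 1308 = (0 - 23744) + 1308 = -23744 + 1308 = -22436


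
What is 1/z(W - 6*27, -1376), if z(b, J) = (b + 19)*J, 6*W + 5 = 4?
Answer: 3/590992 ≈ 5.0762e-6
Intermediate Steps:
W = -⅙ (W = -⅚ + (⅙)*4 = -⅚ + ⅔ = -⅙ ≈ -0.16667)
z(b, J) = J*(19 + b) (z(b, J) = (19 + b)*J = J*(19 + b))
1/z(W - 6*27, -1376) = 1/(-1376*(19 + (-⅙ - 6*27))) = 1/(-1376*(19 + (-⅙ - 162))) = 1/(-1376*(19 - 973/6)) = 1/(-1376*(-859/6)) = 1/(590992/3) = 3/590992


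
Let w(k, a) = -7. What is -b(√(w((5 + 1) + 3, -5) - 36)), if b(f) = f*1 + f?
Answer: -2*I*√43 ≈ -13.115*I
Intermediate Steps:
b(f) = 2*f (b(f) = f + f = 2*f)
-b(√(w((5 + 1) + 3, -5) - 36)) = -2*√(-7 - 36) = -2*√(-43) = -2*I*√43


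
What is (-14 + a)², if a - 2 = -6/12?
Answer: 625/4 ≈ 156.25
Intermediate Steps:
a = 3/2 (a = 2 - 6/12 = 2 - 6*1/12 = 2 - ½ = 3/2 ≈ 1.5000)
(-14 + a)² = (-14 + 3/2)² = (-25/2)² = 625/4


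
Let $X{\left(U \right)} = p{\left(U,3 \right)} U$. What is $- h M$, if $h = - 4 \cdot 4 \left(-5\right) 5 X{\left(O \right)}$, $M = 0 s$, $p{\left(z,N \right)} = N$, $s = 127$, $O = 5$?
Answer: $0$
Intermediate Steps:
$X{\left(U \right)} = 3 U$
$M = 0$ ($M = 0 \cdot 127 = 0$)
$h = 6000$ ($h = - 4 \cdot 4 \left(-5\right) 5 \cdot 3 \cdot 5 = - 4 \left(\left(-20\right) 5\right) 15 = \left(-4\right) \left(-100\right) 15 = 400 \cdot 15 = 6000$)
$- h M = - 6000 \cdot 0 = \left(-1\right) 0 = 0$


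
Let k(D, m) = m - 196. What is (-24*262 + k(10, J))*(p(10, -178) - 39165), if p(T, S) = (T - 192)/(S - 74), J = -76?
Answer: 2312258960/9 ≈ 2.5692e+8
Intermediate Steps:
k(D, m) = -196 + m
p(T, S) = (-192 + T)/(-74 + S)
(-24*262 + k(10, J))*(p(10, -178) - 39165) = (-24*262 + (-196 - 76))*((-192 + 10)/(-74 - 178) - 39165) = (-6288 - 272)*(-182/(-252) - 39165) = -6560*(-1/252*(-182) - 39165) = -6560*(13/18 - 39165) = -6560*(-704957/18) = 2312258960/9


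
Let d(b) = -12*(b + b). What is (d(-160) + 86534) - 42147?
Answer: 48227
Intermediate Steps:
d(b) = -24*b
(d(-160) + 86534) - 42147 = (-24*(-160) + 86534) - 42147 = (3840 + 86534) - 42147 = 90374 - 42147 = 48227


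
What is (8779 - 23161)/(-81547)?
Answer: 14382/81547 ≈ 0.17636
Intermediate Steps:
(8779 - 23161)/(-81547) = -14382*(-1/81547) = 14382/81547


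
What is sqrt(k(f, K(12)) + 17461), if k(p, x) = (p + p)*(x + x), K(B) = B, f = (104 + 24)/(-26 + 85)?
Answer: sqrt(61144237)/59 ≈ 132.53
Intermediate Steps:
f = 128/59 ≈ 2.1695
k(p, x) = 4*p*x (k(p, x) = (2*p)*(2*x) = 4*p*x)
sqrt(k(f, K(12)) + 17461) = sqrt(4*(128/59)*12 + 17461) = sqrt(6144/59 + 17461) = sqrt(1036343/59) = sqrt(61144237)/59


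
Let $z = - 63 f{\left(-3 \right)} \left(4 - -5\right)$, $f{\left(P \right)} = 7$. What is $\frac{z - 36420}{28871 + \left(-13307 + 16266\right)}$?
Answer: $- \frac{13463}{10610} \approx -1.2689$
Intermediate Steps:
$z = -3969$ ($z = - 63 \cdot 7 \left(4 - -5\right) = - 63 \cdot 7 \left(4 + 5\right) = - 63 \cdot 7 \cdot 9 = \left(-63\right) 63 = -3969$)
$\frac{z - 36420}{28871 + \left(-13307 + 16266\right)} = \frac{-3969 - 36420}{28871 + \left(-13307 + 16266\right)} = - \frac{40389}{28871 + 2959} = - \frac{40389}{31830} = \left(-40389\right) \frac{1}{31830} = - \frac{13463}{10610}$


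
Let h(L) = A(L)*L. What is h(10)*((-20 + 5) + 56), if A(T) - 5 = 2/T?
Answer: 2132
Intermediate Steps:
A(T) = 5 + 2/T
h(L) = L*(5 + 2/L) (h(L) = (5 + 2/L)*L = L*(5 + 2/L))
h(10)*((-20 + 5) + 56) = (2 + 5*10)*((-20 + 5) + 56) = (2 + 50)*(-15 + 56) = 52*41 = 2132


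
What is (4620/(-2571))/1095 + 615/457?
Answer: 115284289/85771131 ≈ 1.3441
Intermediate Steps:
(4620/(-2571))/1095 + 615/457 = (4620*(-1/2571))*(1/1095) + 615*(1/457) = -1540/857*1/1095 + 615/457 = -308/187683 + 615/457 = 115284289/85771131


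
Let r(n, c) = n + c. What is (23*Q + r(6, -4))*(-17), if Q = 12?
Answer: -4726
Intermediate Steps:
r(n, c) = c + n
(23*Q + r(6, -4))*(-17) = (23*12 + (-4 + 6))*(-17) = (276 + 2)*(-17) = 278*(-17) = -4726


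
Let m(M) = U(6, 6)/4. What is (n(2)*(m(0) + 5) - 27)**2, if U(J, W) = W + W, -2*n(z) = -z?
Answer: 361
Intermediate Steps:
n(z) = z/2 (n(z) = -(-1)*z/2 = z/2)
U(J, W) = 2*W
m(M) = 3 (m(M) = (2*6)/4 = 12*(1/4) = 3)
(n(2)*(m(0) + 5) - 27)**2 = (((1/2)*2)*(3 + 5) - 27)**2 = (1*8 - 27)**2 = (8 - 27)**2 = (-19)**2 = 361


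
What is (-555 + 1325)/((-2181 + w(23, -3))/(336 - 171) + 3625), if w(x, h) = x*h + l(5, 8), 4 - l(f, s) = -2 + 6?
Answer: 242/1135 ≈ 0.21322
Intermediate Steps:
l(f, s) = 0 (l(f, s) = 4 - (-2 + 6) = 4 - 1*4 = 4 - 4 = 0)
w(x, h) = h*x (w(x, h) = x*h + 0 = h*x + 0 = h*x)
(-555 + 1325)/((-2181 + w(23, -3))/(336 - 171) + 3625) = (-555 + 1325)/((-2181 - 3*23)/(336 - 171) + 3625) = 770/((-2181 - 69)/165 + 3625) = 770/(-2250*1/165 + 3625) = 770/(-150/11 + 3625) = 770/(39725/11) = 770*(11/39725) = 242/1135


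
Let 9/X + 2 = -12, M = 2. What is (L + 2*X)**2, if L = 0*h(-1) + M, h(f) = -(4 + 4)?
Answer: 25/49 ≈ 0.51020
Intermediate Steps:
X = -9/14 (X = 9/(-2 - 12) = 9/(-14) = 9*(-1/14) = -9/14 ≈ -0.64286)
h(f) = -8 (h(f) = -1*8 = -8)
L = 2 (L = 0*(-8) + 2 = 0 + 2 = 2)
(L + 2*X)**2 = (2 + 2*(-9/14))**2 = (2 - 9/7)**2 = (5/7)**2 = 25/49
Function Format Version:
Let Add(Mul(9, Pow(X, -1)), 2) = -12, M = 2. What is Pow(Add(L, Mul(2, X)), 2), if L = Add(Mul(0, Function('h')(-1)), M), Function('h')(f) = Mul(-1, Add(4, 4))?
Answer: Rational(25, 49) ≈ 0.51020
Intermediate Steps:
X = Rational(-9, 14) (X = Mul(9, Pow(Add(-2, -12), -1)) = Mul(9, Pow(-14, -1)) = Mul(9, Rational(-1, 14)) = Rational(-9, 14) ≈ -0.64286)
Function('h')(f) = -8 (Function('h')(f) = Mul(-1, 8) = -8)
L = 2 (L = Add(Mul(0, -8), 2) = Add(0, 2) = 2)
Pow(Add(L, Mul(2, X)), 2) = Pow(Add(2, Mul(2, Rational(-9, 14))), 2) = Pow(Add(2, Rational(-9, 7)), 2) = Pow(Rational(5, 7), 2) = Rational(25, 49)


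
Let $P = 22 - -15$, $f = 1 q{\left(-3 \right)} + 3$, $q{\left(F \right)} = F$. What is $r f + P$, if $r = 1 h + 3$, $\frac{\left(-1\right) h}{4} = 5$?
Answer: $37$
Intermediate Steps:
$h = -20$ ($h = \left(-4\right) 5 = -20$)
$f = 0$ ($f = 1 \left(-3\right) + 3 = -3 + 3 = 0$)
$r = -17$ ($r = 1 \left(-20\right) + 3 = -20 + 3 = -17$)
$P = 37$ ($P = 22 + 15 = 37$)
$r f + P = \left(-17\right) 0 + 37 = 0 + 37 = 37$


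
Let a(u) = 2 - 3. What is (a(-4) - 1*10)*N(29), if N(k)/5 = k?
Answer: -1595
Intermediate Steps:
a(u) = -1
N(k) = 5*k
(a(-4) - 1*10)*N(29) = (-1 - 1*10)*(5*29) = (-1 - 10)*145 = -11*145 = -1595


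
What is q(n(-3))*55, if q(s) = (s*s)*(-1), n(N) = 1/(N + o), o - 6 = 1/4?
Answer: -880/169 ≈ -5.2071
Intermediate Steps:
o = 25/4 (o = 6 + 1/4 = 6 + ¼ = 25/4 ≈ 6.2500)
n(N) = 1/(25/4 + N) (n(N) = 1/(N + 25/4) = 1/(25/4 + N))
q(s) = -s² (q(s) = s²*(-1) = -s²)
q(n(-3))*55 = -(4/(25 + 4*(-3)))²*55 = -(4/(25 - 12))²*55 = -(4/13)²*55 = -1*16/169*55 = -16/169*55 = -880/169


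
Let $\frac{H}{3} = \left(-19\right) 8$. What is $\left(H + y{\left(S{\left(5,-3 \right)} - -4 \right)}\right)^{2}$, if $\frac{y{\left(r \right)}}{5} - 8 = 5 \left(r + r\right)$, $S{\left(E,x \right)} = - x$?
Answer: $4356$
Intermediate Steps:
$H = -456$ ($H = 3 \left(\left(-19\right) 8\right) = 3 \left(-152\right) = -456$)
$y{\left(r \right)} = 40 + 50 r$ ($y{\left(r \right)} = 40 + 5 \cdot 5 \left(r + r\right) = 40 + 5 \cdot 5 \cdot 2 r = 40 + 5 \cdot 10 r = 40 + 50 r$)
$\left(H + y{\left(S{\left(5,-3 \right)} - -4 \right)}\right)^{2} = \left(-456 + \left(40 + 50 \left(\left(-1\right) \left(-3\right) - -4\right)\right)\right)^{2} = \left(-456 + \left(40 + 50 \left(3 + 4\right)\right)\right)^{2} = \left(-456 + \left(40 + 50 \cdot 7\right)\right)^{2} = \left(-456 + \left(40 + 350\right)\right)^{2} = \left(-456 + 390\right)^{2} = \left(-66\right)^{2} = 4356$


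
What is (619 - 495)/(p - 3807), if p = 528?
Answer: -124/3279 ≈ -0.037816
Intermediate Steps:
(619 - 495)/(p - 3807) = (619 - 495)/(528 - 3807) = 124/(-3279) = 124*(-1/3279) = -124/3279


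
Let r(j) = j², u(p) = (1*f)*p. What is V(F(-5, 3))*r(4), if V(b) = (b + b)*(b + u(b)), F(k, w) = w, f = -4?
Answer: -864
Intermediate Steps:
u(p) = -4*p (u(p) = (1*(-4))*p = -4*p)
V(b) = -6*b² (V(b) = (b + b)*(b - 4*b) = (2*b)*(-3*b) = -6*b²)
V(F(-5, 3))*r(4) = -6*3²*4² = -6*9*16 = -54*16 = -864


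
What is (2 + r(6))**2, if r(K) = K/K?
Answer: 9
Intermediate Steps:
r(K) = 1
(2 + r(6))**2 = (2 + 1)**2 = 3**2 = 9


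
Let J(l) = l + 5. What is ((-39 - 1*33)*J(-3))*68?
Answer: -9792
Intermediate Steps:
J(l) = 5 + l
((-39 - 1*33)*J(-3))*68 = ((-39 - 1*33)*(5 - 3))*68 = ((-39 - 33)*2)*68 = -72*2*68 = -144*68 = -9792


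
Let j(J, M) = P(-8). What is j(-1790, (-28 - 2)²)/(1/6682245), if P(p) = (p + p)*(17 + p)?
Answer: -962243280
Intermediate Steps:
P(p) = 2*p*(17 + p) (P(p) = (2*p)*(17 + p) = 2*p*(17 + p))
j(J, M) = -144 (j(J, M) = 2*(-8)*(17 - 8) = 2*(-8)*9 = -144)
j(-1790, (-28 - 2)²)/(1/6682245) = -144/(1/6682245) = -144/1/6682245 = -144*6682245 = -962243280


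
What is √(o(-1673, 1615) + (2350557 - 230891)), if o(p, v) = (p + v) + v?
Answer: √2121223 ≈ 1456.4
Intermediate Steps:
o(p, v) = p + 2*v
√(o(-1673, 1615) + (2350557 - 230891)) = √((-1673 + 2*1615) + (2350557 - 230891)) = √((-1673 + 3230) + 2119666) = √(1557 + 2119666) = √2121223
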